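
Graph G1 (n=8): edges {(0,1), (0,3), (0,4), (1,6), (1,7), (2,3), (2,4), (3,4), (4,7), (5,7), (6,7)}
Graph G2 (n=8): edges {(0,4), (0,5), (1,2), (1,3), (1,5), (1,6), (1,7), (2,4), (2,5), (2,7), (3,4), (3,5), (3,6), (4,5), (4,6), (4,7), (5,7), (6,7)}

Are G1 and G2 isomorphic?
No, not isomorphic

The graphs are NOT isomorphic.

Counting triangles (3-cliques): G1 has 3, G2 has 14.
Triangle count is an isomorphism invariant, so differing triangle counts rule out isomorphism.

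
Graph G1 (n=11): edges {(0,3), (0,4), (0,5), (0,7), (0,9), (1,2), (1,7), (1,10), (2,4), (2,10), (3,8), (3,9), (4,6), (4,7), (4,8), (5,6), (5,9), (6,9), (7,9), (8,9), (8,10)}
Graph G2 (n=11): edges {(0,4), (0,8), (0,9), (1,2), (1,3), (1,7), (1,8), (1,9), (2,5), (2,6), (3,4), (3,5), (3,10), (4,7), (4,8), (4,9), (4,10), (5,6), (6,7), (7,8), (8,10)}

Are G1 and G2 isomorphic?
Yes, isomorphic

The graphs are isomorphic.
One valid mapping φ: V(G1) → V(G2): 0→8, 1→6, 2→2, 3→10, 4→1, 5→0, 6→9, 7→7, 8→3, 9→4, 10→5

Verify φ preserves adjacency — for each edge of G1, its image is an edge of G2:
  (0,3) → (φ(0),φ(3)) = (8,10) ∈ E(G2) ✓
  (0,4) → (φ(0),φ(4)) = (1,8) ∈ E(G2) ✓
  (0,5) → (φ(0),φ(5)) = (0,8) ∈ E(G2) ✓
  (0,7) → (φ(0),φ(7)) = (7,8) ∈ E(G2) ✓
  (0,9) → (φ(0),φ(9)) = (4,8) ∈ E(G2) ✓
  (1,2) → (φ(1),φ(2)) = (2,6) ∈ E(G2) ✓
  (1,7) → (φ(1),φ(7)) = (6,7) ∈ E(G2) ✓
  (1,10) → (φ(1),φ(10)) = (5,6) ∈ E(G2) ✓
  (2,4) → (φ(2),φ(4)) = (1,2) ∈ E(G2) ✓
  (2,10) → (φ(2),φ(10)) = (2,5) ∈ E(G2) ✓
  (3,8) → (φ(3),φ(8)) = (3,10) ∈ E(G2) ✓
  (3,9) → (φ(3),φ(9)) = (4,10) ∈ E(G2) ✓
  (4,6) → (φ(4),φ(6)) = (1,9) ∈ E(G2) ✓
  (4,7) → (φ(4),φ(7)) = (1,7) ∈ E(G2) ✓
  (4,8) → (φ(4),φ(8)) = (1,3) ∈ E(G2) ✓
  (5,6) → (φ(5),φ(6)) = (0,9) ∈ E(G2) ✓
  (5,9) → (φ(5),φ(9)) = (0,4) ∈ E(G2) ✓
  (6,9) → (φ(6),φ(9)) = (4,9) ∈ E(G2) ✓
  (7,9) → (φ(7),φ(9)) = (4,7) ∈ E(G2) ✓
  (8,9) → (φ(8),φ(9)) = (3,4) ∈ E(G2) ✓
  (8,10) → (φ(8),φ(10)) = (3,5) ∈ E(G2) ✓
All 21 edges of G1 map to edges of G2, and |E(G1)| = |E(G2)| = 21, so φ is a bijection on edges as well as vertices. Hence G1 ≅ G2.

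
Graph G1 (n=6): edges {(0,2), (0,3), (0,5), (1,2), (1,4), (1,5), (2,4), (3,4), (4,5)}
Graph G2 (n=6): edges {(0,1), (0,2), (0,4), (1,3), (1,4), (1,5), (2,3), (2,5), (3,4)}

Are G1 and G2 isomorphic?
Yes, isomorphic

The graphs are isomorphic.
One valid mapping φ: V(G1) → V(G2): 0→2, 1→4, 2→0, 3→5, 4→1, 5→3

Verify φ preserves adjacency — for each edge of G1, its image is an edge of G2:
  (0,2) → (φ(0),φ(2)) = (0,2) ∈ E(G2) ✓
  (0,3) → (φ(0),φ(3)) = (2,5) ∈ E(G2) ✓
  (0,5) → (φ(0),φ(5)) = (2,3) ∈ E(G2) ✓
  (1,2) → (φ(1),φ(2)) = (0,4) ∈ E(G2) ✓
  (1,4) → (φ(1),φ(4)) = (1,4) ∈ E(G2) ✓
  (1,5) → (φ(1),φ(5)) = (3,4) ∈ E(G2) ✓
  (2,4) → (φ(2),φ(4)) = (0,1) ∈ E(G2) ✓
  (3,4) → (φ(3),φ(4)) = (1,5) ∈ E(G2) ✓
  (4,5) → (φ(4),φ(5)) = (1,3) ∈ E(G2) ✓
All 9 edges of G1 map to edges of G2, and |E(G1)| = |E(G2)| = 9, so φ is a bijection on edges as well as vertices. Hence G1 ≅ G2.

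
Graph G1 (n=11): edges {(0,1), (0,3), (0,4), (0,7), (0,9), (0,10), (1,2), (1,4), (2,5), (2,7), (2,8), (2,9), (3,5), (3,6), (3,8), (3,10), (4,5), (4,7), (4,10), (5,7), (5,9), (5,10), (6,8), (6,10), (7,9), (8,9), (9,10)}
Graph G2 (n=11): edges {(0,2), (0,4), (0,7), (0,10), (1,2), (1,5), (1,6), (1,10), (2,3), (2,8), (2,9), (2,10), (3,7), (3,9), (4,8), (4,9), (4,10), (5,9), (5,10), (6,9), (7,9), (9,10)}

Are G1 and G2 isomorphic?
No, not isomorphic

The graphs are NOT isomorphic.

Counting triangles (3-cliques): G1 has 17, G2 has 9.
Triangle count is an isomorphism invariant, so differing triangle counts rule out isomorphism.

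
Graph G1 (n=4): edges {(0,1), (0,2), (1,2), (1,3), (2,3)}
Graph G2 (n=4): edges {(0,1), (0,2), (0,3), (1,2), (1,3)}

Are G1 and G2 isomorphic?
Yes, isomorphic

The graphs are isomorphic.
One valid mapping φ: V(G1) → V(G2): 0→2, 1→1, 2→0, 3→3

Verify φ preserves adjacency — for each edge of G1, its image is an edge of G2:
  (0,1) → (φ(0),φ(1)) = (1,2) ∈ E(G2) ✓
  (0,2) → (φ(0),φ(2)) = (0,2) ∈ E(G2) ✓
  (1,2) → (φ(1),φ(2)) = (0,1) ∈ E(G2) ✓
  (1,3) → (φ(1),φ(3)) = (1,3) ∈ E(G2) ✓
  (2,3) → (φ(2),φ(3)) = (0,3) ∈ E(G2) ✓
All 5 edges of G1 map to edges of G2, and |E(G1)| = |E(G2)| = 5, so φ is a bijection on edges as well as vertices. Hence G1 ≅ G2.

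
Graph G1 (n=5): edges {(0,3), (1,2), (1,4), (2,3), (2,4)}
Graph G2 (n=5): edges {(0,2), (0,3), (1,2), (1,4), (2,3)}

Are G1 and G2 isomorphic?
Yes, isomorphic

The graphs are isomorphic.
One valid mapping φ: V(G1) → V(G2): 0→4, 1→0, 2→2, 3→1, 4→3

Verify φ preserves adjacency — for each edge of G1, its image is an edge of G2:
  (0,3) → (φ(0),φ(3)) = (1,4) ∈ E(G2) ✓
  (1,2) → (φ(1),φ(2)) = (0,2) ∈ E(G2) ✓
  (1,4) → (φ(1),φ(4)) = (0,3) ∈ E(G2) ✓
  (2,3) → (φ(2),φ(3)) = (1,2) ∈ E(G2) ✓
  (2,4) → (φ(2),φ(4)) = (2,3) ∈ E(G2) ✓
All 5 edges of G1 map to edges of G2, and |E(G1)| = |E(G2)| = 5, so φ is a bijection on edges as well as vertices. Hence G1 ≅ G2.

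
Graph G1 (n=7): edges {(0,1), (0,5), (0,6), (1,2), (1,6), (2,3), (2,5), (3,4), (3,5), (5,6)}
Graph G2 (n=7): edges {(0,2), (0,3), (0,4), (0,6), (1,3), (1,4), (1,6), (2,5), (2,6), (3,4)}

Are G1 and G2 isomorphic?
Yes, isomorphic

The graphs are isomorphic.
One valid mapping φ: V(G1) → V(G2): 0→4, 1→1, 2→6, 3→2, 4→5, 5→0, 6→3

Verify φ preserves adjacency — for each edge of G1, its image is an edge of G2:
  (0,1) → (φ(0),φ(1)) = (1,4) ∈ E(G2) ✓
  (0,5) → (φ(0),φ(5)) = (0,4) ∈ E(G2) ✓
  (0,6) → (φ(0),φ(6)) = (3,4) ∈ E(G2) ✓
  (1,2) → (φ(1),φ(2)) = (1,6) ∈ E(G2) ✓
  (1,6) → (φ(1),φ(6)) = (1,3) ∈ E(G2) ✓
  (2,3) → (φ(2),φ(3)) = (2,6) ∈ E(G2) ✓
  (2,5) → (φ(2),φ(5)) = (0,6) ∈ E(G2) ✓
  (3,4) → (φ(3),φ(4)) = (2,5) ∈ E(G2) ✓
  (3,5) → (φ(3),φ(5)) = (0,2) ∈ E(G2) ✓
  (5,6) → (φ(5),φ(6)) = (0,3) ∈ E(G2) ✓
All 10 edges of G1 map to edges of G2, and |E(G1)| = |E(G2)| = 10, so φ is a bijection on edges as well as vertices. Hence G1 ≅ G2.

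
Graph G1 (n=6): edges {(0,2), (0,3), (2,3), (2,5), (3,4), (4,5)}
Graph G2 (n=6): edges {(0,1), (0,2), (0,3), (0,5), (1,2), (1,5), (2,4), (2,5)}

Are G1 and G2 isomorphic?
No, not isomorphic

The graphs are NOT isomorphic.

Degrees in G1: deg(0)=2, deg(1)=0, deg(2)=3, deg(3)=3, deg(4)=2, deg(5)=2.
Sorted degree sequence of G1: [3, 3, 2, 2, 2, 0].
Degrees in G2: deg(0)=4, deg(1)=3, deg(2)=4, deg(3)=1, deg(4)=1, deg(5)=3.
Sorted degree sequence of G2: [4, 4, 3, 3, 1, 1].
The (sorted) degree sequence is an isomorphism invariant, so since G1 and G2 have different degree sequences they cannot be isomorphic.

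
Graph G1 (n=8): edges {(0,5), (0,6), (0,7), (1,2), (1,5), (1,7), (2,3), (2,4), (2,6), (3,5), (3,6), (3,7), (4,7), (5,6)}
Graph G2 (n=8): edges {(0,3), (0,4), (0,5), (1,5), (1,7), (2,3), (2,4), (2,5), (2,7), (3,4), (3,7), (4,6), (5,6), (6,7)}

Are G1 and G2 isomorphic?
Yes, isomorphic

The graphs are isomorphic.
One valid mapping φ: V(G1) → V(G2): 0→0, 1→6, 2→7, 3→2, 4→1, 5→4, 6→3, 7→5

Verify φ preserves adjacency — for each edge of G1, its image is an edge of G2:
  (0,5) → (φ(0),φ(5)) = (0,4) ∈ E(G2) ✓
  (0,6) → (φ(0),φ(6)) = (0,3) ∈ E(G2) ✓
  (0,7) → (φ(0),φ(7)) = (0,5) ∈ E(G2) ✓
  (1,2) → (φ(1),φ(2)) = (6,7) ∈ E(G2) ✓
  (1,5) → (φ(1),φ(5)) = (4,6) ∈ E(G2) ✓
  (1,7) → (φ(1),φ(7)) = (5,6) ∈ E(G2) ✓
  (2,3) → (φ(2),φ(3)) = (2,7) ∈ E(G2) ✓
  (2,4) → (φ(2),φ(4)) = (1,7) ∈ E(G2) ✓
  (2,6) → (φ(2),φ(6)) = (3,7) ∈ E(G2) ✓
  (3,5) → (φ(3),φ(5)) = (2,4) ∈ E(G2) ✓
  (3,6) → (φ(3),φ(6)) = (2,3) ∈ E(G2) ✓
  (3,7) → (φ(3),φ(7)) = (2,5) ∈ E(G2) ✓
  (4,7) → (φ(4),φ(7)) = (1,5) ∈ E(G2) ✓
  (5,6) → (φ(5),φ(6)) = (3,4) ∈ E(G2) ✓
All 14 edges of G1 map to edges of G2, and |E(G1)| = |E(G2)| = 14, so φ is a bijection on edges as well as vertices. Hence G1 ≅ G2.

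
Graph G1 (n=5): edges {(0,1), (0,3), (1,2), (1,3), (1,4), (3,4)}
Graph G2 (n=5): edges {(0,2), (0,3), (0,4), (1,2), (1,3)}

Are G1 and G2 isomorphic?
No, not isomorphic

The graphs are NOT isomorphic.

Degrees in G1: deg(0)=2, deg(1)=4, deg(2)=1, deg(3)=3, deg(4)=2.
Sorted degree sequence of G1: [4, 3, 2, 2, 1].
Degrees in G2: deg(0)=3, deg(1)=2, deg(2)=2, deg(3)=2, deg(4)=1.
Sorted degree sequence of G2: [3, 2, 2, 2, 1].
The (sorted) degree sequence is an isomorphism invariant, so since G1 and G2 have different degree sequences they cannot be isomorphic.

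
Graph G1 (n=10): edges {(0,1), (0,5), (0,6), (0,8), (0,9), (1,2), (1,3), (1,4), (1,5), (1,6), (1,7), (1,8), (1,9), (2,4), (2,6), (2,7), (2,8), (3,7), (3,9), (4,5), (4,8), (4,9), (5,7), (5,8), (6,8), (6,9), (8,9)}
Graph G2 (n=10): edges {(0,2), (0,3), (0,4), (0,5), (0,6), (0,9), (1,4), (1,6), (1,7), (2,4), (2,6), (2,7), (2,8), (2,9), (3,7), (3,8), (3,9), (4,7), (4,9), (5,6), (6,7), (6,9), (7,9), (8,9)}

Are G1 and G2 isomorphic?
No, not isomorphic

The graphs are NOT isomorphic.

Counting triangles (3-cliques): G1 has 27, G2 has 19.
Triangle count is an isomorphism invariant, so differing triangle counts rule out isomorphism.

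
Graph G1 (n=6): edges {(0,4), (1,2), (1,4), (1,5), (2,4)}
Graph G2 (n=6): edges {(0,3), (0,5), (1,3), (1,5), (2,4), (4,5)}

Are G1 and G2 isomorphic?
No, not isomorphic

The graphs are NOT isomorphic.

Degrees in G1: deg(0)=1, deg(1)=3, deg(2)=2, deg(3)=0, deg(4)=3, deg(5)=1.
Sorted degree sequence of G1: [3, 3, 2, 1, 1, 0].
Degrees in G2: deg(0)=2, deg(1)=2, deg(2)=1, deg(3)=2, deg(4)=2, deg(5)=3.
Sorted degree sequence of G2: [3, 2, 2, 2, 2, 1].
The (sorted) degree sequence is an isomorphism invariant, so since G1 and G2 have different degree sequences they cannot be isomorphic.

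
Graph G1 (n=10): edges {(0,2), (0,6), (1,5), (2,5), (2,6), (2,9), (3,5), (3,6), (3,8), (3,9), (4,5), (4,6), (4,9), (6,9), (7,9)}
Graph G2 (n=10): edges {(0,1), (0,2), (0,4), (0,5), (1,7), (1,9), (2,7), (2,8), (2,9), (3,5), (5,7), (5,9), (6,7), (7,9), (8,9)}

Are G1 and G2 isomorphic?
Yes, isomorphic

The graphs are isomorphic.
One valid mapping φ: V(G1) → V(G2): 0→8, 1→4, 2→2, 3→5, 4→1, 5→0, 6→9, 7→6, 8→3, 9→7

Verify φ preserves adjacency — for each edge of G1, its image is an edge of G2:
  (0,2) → (φ(0),φ(2)) = (2,8) ∈ E(G2) ✓
  (0,6) → (φ(0),φ(6)) = (8,9) ∈ E(G2) ✓
  (1,5) → (φ(1),φ(5)) = (0,4) ∈ E(G2) ✓
  (2,5) → (φ(2),φ(5)) = (0,2) ∈ E(G2) ✓
  (2,6) → (φ(2),φ(6)) = (2,9) ∈ E(G2) ✓
  (2,9) → (φ(2),φ(9)) = (2,7) ∈ E(G2) ✓
  (3,5) → (φ(3),φ(5)) = (0,5) ∈ E(G2) ✓
  (3,6) → (φ(3),φ(6)) = (5,9) ∈ E(G2) ✓
  (3,8) → (φ(3),φ(8)) = (3,5) ∈ E(G2) ✓
  (3,9) → (φ(3),φ(9)) = (5,7) ∈ E(G2) ✓
  (4,5) → (φ(4),φ(5)) = (0,1) ∈ E(G2) ✓
  (4,6) → (φ(4),φ(6)) = (1,9) ∈ E(G2) ✓
  (4,9) → (φ(4),φ(9)) = (1,7) ∈ E(G2) ✓
  (6,9) → (φ(6),φ(9)) = (7,9) ∈ E(G2) ✓
  (7,9) → (φ(7),φ(9)) = (6,7) ∈ E(G2) ✓
All 15 edges of G1 map to edges of G2, and |E(G1)| = |E(G2)| = 15, so φ is a bijection on edges as well as vertices. Hence G1 ≅ G2.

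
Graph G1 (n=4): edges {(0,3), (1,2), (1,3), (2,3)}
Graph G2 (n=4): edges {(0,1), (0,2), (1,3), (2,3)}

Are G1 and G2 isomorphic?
No, not isomorphic

The graphs are NOT isomorphic.

Counting triangles (3-cliques): G1 has 1, G2 has 0.
Triangle count is an isomorphism invariant, so differing triangle counts rule out isomorphism.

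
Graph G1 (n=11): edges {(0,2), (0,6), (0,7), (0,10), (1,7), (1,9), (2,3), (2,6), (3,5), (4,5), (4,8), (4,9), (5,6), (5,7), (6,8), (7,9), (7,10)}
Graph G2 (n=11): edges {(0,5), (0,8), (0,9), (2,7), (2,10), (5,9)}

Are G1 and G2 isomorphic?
No, not isomorphic

The graphs are NOT isomorphic.

Connected components of G1: 1 component(s) with vertex sets [[0, 1, 2, 3, 4, 5, 6, 7, 8, 9, 10]], sizes [11].
Connected components of G2: 6 component(s) with vertex sets [[1], [3], [4], [6], [2, 7, 10], [0, 5, 8, 9]], sizes [1, 1, 1, 1, 3, 4].
The number of connected components (and the multiset of component sizes) is an isomorphism invariant — an isomorphism maps each component of G1 bijectively onto a component of G2. Since G1 has 1 component(s) and G2 has 6, they cannot be isomorphic.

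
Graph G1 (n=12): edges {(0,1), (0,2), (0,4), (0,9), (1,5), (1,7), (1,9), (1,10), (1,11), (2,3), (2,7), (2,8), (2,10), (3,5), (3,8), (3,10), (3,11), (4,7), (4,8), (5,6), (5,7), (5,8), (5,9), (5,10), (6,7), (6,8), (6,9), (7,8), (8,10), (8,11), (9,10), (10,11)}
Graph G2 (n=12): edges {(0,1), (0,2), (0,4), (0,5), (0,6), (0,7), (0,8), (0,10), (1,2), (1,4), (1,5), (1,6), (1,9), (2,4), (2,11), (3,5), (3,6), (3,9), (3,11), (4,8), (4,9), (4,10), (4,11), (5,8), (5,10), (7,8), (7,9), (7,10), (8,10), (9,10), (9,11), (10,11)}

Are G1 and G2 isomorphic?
Yes, isomorphic

The graphs are isomorphic.
One valid mapping φ: V(G1) → V(G2): 0→3, 1→9, 2→5, 3→8, 4→6, 5→4, 6→2, 7→1, 8→0, 9→11, 10→10, 11→7

Verify φ preserves adjacency — for each edge of G1, its image is an edge of G2:
  (0,1) → (φ(0),φ(1)) = (3,9) ∈ E(G2) ✓
  (0,2) → (φ(0),φ(2)) = (3,5) ∈ E(G2) ✓
  (0,4) → (φ(0),φ(4)) = (3,6) ∈ E(G2) ✓
  (0,9) → (φ(0),φ(9)) = (3,11) ∈ E(G2) ✓
  (1,5) → (φ(1),φ(5)) = (4,9) ∈ E(G2) ✓
  (1,7) → (φ(1),φ(7)) = (1,9) ∈ E(G2) ✓
  (1,9) → (φ(1),φ(9)) = (9,11) ∈ E(G2) ✓
  (1,10) → (φ(1),φ(10)) = (9,10) ∈ E(G2) ✓
  (1,11) → (φ(1),φ(11)) = (7,9) ∈ E(G2) ✓
  (2,3) → (φ(2),φ(3)) = (5,8) ∈ E(G2) ✓
  (2,7) → (φ(2),φ(7)) = (1,5) ∈ E(G2) ✓
  (2,8) → (φ(2),φ(8)) = (0,5) ∈ E(G2) ✓
  (2,10) → (φ(2),φ(10)) = (5,10) ∈ E(G2) ✓
  (3,5) → (φ(3),φ(5)) = (4,8) ∈ E(G2) ✓
  (3,8) → (φ(3),φ(8)) = (0,8) ∈ E(G2) ✓
  (3,10) → (φ(3),φ(10)) = (8,10) ∈ E(G2) ✓
  (3,11) → (φ(3),φ(11)) = (7,8) ∈ E(G2) ✓
  (4,7) → (φ(4),φ(7)) = (1,6) ∈ E(G2) ✓
  (4,8) → (φ(4),φ(8)) = (0,6) ∈ E(G2) ✓
  (5,6) → (φ(5),φ(6)) = (2,4) ∈ E(G2) ✓
  (5,7) → (φ(5),φ(7)) = (1,4) ∈ E(G2) ✓
  (5,8) → (φ(5),φ(8)) = (0,4) ∈ E(G2) ✓
  (5,9) → (φ(5),φ(9)) = (4,11) ∈ E(G2) ✓
  (5,10) → (φ(5),φ(10)) = (4,10) ∈ E(G2) ✓
  (6,7) → (φ(6),φ(7)) = (1,2) ∈ E(G2) ✓
  (6,8) → (φ(6),φ(8)) = (0,2) ∈ E(G2) ✓
  (6,9) → (φ(6),φ(9)) = (2,11) ∈ E(G2) ✓
  (7,8) → (φ(7),φ(8)) = (0,1) ∈ E(G2) ✓
  (8,10) → (φ(8),φ(10)) = (0,10) ∈ E(G2) ✓
  (8,11) → (φ(8),φ(11)) = (0,7) ∈ E(G2) ✓
  (9,10) → (φ(9),φ(10)) = (10,11) ∈ E(G2) ✓
  (10,11) → (φ(10),φ(11)) = (7,10) ∈ E(G2) ✓
All 32 edges of G1 map to edges of G2, and |E(G1)| = |E(G2)| = 32, so φ is a bijection on edges as well as vertices. Hence G1 ≅ G2.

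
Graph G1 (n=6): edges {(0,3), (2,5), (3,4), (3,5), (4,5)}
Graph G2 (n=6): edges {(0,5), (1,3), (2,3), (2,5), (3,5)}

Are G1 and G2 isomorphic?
Yes, isomorphic

The graphs are isomorphic.
One valid mapping φ: V(G1) → V(G2): 0→0, 1→4, 2→1, 3→5, 4→2, 5→3

Verify φ preserves adjacency — for each edge of G1, its image is an edge of G2:
  (0,3) → (φ(0),φ(3)) = (0,5) ∈ E(G2) ✓
  (2,5) → (φ(2),φ(5)) = (1,3) ∈ E(G2) ✓
  (3,4) → (φ(3),φ(4)) = (2,5) ∈ E(G2) ✓
  (3,5) → (φ(3),φ(5)) = (3,5) ∈ E(G2) ✓
  (4,5) → (φ(4),φ(5)) = (2,3) ∈ E(G2) ✓
All 5 edges of G1 map to edges of G2, and |E(G1)| = |E(G2)| = 5, so φ is a bijection on edges as well as vertices. Hence G1 ≅ G2.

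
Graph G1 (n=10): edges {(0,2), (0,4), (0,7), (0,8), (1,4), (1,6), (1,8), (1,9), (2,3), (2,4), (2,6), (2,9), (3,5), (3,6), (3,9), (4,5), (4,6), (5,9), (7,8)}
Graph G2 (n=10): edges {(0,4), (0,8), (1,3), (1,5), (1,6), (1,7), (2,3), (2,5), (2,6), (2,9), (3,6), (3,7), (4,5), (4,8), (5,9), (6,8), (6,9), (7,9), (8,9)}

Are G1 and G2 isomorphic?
Yes, isomorphic

The graphs are isomorphic.
One valid mapping φ: V(G1) → V(G2): 0→8, 1→5, 2→6, 3→3, 4→9, 5→7, 6→2, 7→0, 8→4, 9→1

Verify φ preserves adjacency — for each edge of G1, its image is an edge of G2:
  (0,2) → (φ(0),φ(2)) = (6,8) ∈ E(G2) ✓
  (0,4) → (φ(0),φ(4)) = (8,9) ∈ E(G2) ✓
  (0,7) → (φ(0),φ(7)) = (0,8) ∈ E(G2) ✓
  (0,8) → (φ(0),φ(8)) = (4,8) ∈ E(G2) ✓
  (1,4) → (φ(1),φ(4)) = (5,9) ∈ E(G2) ✓
  (1,6) → (φ(1),φ(6)) = (2,5) ∈ E(G2) ✓
  (1,8) → (φ(1),φ(8)) = (4,5) ∈ E(G2) ✓
  (1,9) → (φ(1),φ(9)) = (1,5) ∈ E(G2) ✓
  (2,3) → (φ(2),φ(3)) = (3,6) ∈ E(G2) ✓
  (2,4) → (φ(2),φ(4)) = (6,9) ∈ E(G2) ✓
  (2,6) → (φ(2),φ(6)) = (2,6) ∈ E(G2) ✓
  (2,9) → (φ(2),φ(9)) = (1,6) ∈ E(G2) ✓
  (3,5) → (φ(3),φ(5)) = (3,7) ∈ E(G2) ✓
  (3,6) → (φ(3),φ(6)) = (2,3) ∈ E(G2) ✓
  (3,9) → (φ(3),φ(9)) = (1,3) ∈ E(G2) ✓
  (4,5) → (φ(4),φ(5)) = (7,9) ∈ E(G2) ✓
  (4,6) → (φ(4),φ(6)) = (2,9) ∈ E(G2) ✓
  (5,9) → (φ(5),φ(9)) = (1,7) ∈ E(G2) ✓
  (7,8) → (φ(7),φ(8)) = (0,4) ∈ E(G2) ✓
All 19 edges of G1 map to edges of G2, and |E(G1)| = |E(G2)| = 19, so φ is a bijection on edges as well as vertices. Hence G1 ≅ G2.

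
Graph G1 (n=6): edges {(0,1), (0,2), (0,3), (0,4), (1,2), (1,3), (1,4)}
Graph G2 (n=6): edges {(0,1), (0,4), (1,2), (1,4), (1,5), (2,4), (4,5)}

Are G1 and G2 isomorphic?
Yes, isomorphic

The graphs are isomorphic.
One valid mapping φ: V(G1) → V(G2): 0→4, 1→1, 2→2, 3→0, 4→5, 5→3

Verify φ preserves adjacency — for each edge of G1, its image is an edge of G2:
  (0,1) → (φ(0),φ(1)) = (1,4) ∈ E(G2) ✓
  (0,2) → (φ(0),φ(2)) = (2,4) ∈ E(G2) ✓
  (0,3) → (φ(0),φ(3)) = (0,4) ∈ E(G2) ✓
  (0,4) → (φ(0),φ(4)) = (4,5) ∈ E(G2) ✓
  (1,2) → (φ(1),φ(2)) = (1,2) ∈ E(G2) ✓
  (1,3) → (φ(1),φ(3)) = (0,1) ∈ E(G2) ✓
  (1,4) → (φ(1),φ(4)) = (1,5) ∈ E(G2) ✓
All 7 edges of G1 map to edges of G2, and |E(G1)| = |E(G2)| = 7, so φ is a bijection on edges as well as vertices. Hence G1 ≅ G2.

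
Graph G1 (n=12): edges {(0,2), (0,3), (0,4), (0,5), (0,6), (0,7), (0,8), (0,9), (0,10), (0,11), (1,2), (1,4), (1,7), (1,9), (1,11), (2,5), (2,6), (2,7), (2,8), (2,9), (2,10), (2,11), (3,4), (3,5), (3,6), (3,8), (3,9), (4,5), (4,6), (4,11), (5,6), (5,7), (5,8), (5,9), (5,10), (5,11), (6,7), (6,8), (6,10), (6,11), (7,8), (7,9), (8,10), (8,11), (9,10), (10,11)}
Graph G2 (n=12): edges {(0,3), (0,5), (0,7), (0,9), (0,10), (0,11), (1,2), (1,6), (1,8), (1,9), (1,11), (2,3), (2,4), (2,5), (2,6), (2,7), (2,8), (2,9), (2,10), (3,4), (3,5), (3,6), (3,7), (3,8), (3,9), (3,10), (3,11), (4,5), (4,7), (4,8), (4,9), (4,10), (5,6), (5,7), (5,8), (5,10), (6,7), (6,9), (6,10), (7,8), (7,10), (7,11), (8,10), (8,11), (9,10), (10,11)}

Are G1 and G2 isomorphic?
Yes, isomorphic

The graphs are isomorphic.
One valid mapping φ: V(G1) → V(G2): 0→3, 1→1, 2→2, 3→0, 4→11, 5→10, 6→7, 7→6, 8→5, 9→9, 10→4, 11→8

Verify φ preserves adjacency — for each edge of G1, its image is an edge of G2:
  (0,2) → (φ(0),φ(2)) = (2,3) ∈ E(G2) ✓
  (0,3) → (φ(0),φ(3)) = (0,3) ∈ E(G2) ✓
  (0,4) → (φ(0),φ(4)) = (3,11) ∈ E(G2) ✓
  (0,5) → (φ(0),φ(5)) = (3,10) ∈ E(G2) ✓
  (0,6) → (φ(0),φ(6)) = (3,7) ∈ E(G2) ✓
  (0,7) → (φ(0),φ(7)) = (3,6) ∈ E(G2) ✓
  (0,8) → (φ(0),φ(8)) = (3,5) ∈ E(G2) ✓
  (0,9) → (φ(0),φ(9)) = (3,9) ∈ E(G2) ✓
  (0,10) → (φ(0),φ(10)) = (3,4) ∈ E(G2) ✓
  (0,11) → (φ(0),φ(11)) = (3,8) ∈ E(G2) ✓
  (1,2) → (φ(1),φ(2)) = (1,2) ∈ E(G2) ✓
  (1,4) → (φ(1),φ(4)) = (1,11) ∈ E(G2) ✓
  (1,7) → (φ(1),φ(7)) = (1,6) ∈ E(G2) ✓
  (1,9) → (φ(1),φ(9)) = (1,9) ∈ E(G2) ✓
  (1,11) → (φ(1),φ(11)) = (1,8) ∈ E(G2) ✓
  (2,5) → (φ(2),φ(5)) = (2,10) ∈ E(G2) ✓
  (2,6) → (φ(2),φ(6)) = (2,7) ∈ E(G2) ✓
  (2,7) → (φ(2),φ(7)) = (2,6) ∈ E(G2) ✓
  (2,8) → (φ(2),φ(8)) = (2,5) ∈ E(G2) ✓
  (2,9) → (φ(2),φ(9)) = (2,9) ∈ E(G2) ✓
  (2,10) → (φ(2),φ(10)) = (2,4) ∈ E(G2) ✓
  (2,11) → (φ(2),φ(11)) = (2,8) ∈ E(G2) ✓
  (3,4) → (φ(3),φ(4)) = (0,11) ∈ E(G2) ✓
  (3,5) → (φ(3),φ(5)) = (0,10) ∈ E(G2) ✓
  (3,6) → (φ(3),φ(6)) = (0,7) ∈ E(G2) ✓
  (3,8) → (φ(3),φ(8)) = (0,5) ∈ E(G2) ✓
  (3,9) → (φ(3),φ(9)) = (0,9) ∈ E(G2) ✓
  (4,5) → (φ(4),φ(5)) = (10,11) ∈ E(G2) ✓
  (4,6) → (φ(4),φ(6)) = (7,11) ∈ E(G2) ✓
  (4,11) → (φ(4),φ(11)) = (8,11) ∈ E(G2) ✓
  (5,6) → (φ(5),φ(6)) = (7,10) ∈ E(G2) ✓
  (5,7) → (φ(5),φ(7)) = (6,10) ∈ E(G2) ✓
  (5,8) → (φ(5),φ(8)) = (5,10) ∈ E(G2) ✓
  (5,9) → (φ(5),φ(9)) = (9,10) ∈ E(G2) ✓
  (5,10) → (φ(5),φ(10)) = (4,10) ∈ E(G2) ✓
  (5,11) → (φ(5),φ(11)) = (8,10) ∈ E(G2) ✓
  (6,7) → (φ(6),φ(7)) = (6,7) ∈ E(G2) ✓
  (6,8) → (φ(6),φ(8)) = (5,7) ∈ E(G2) ✓
  (6,10) → (φ(6),φ(10)) = (4,7) ∈ E(G2) ✓
  (6,11) → (φ(6),φ(11)) = (7,8) ∈ E(G2) ✓
  (7,8) → (φ(7),φ(8)) = (5,6) ∈ E(G2) ✓
  (7,9) → (φ(7),φ(9)) = (6,9) ∈ E(G2) ✓
  (8,10) → (φ(8),φ(10)) = (4,5) ∈ E(G2) ✓
  (8,11) → (φ(8),φ(11)) = (5,8) ∈ E(G2) ✓
  (9,10) → (φ(9),φ(10)) = (4,9) ∈ E(G2) ✓
  (10,11) → (φ(10),φ(11)) = (4,8) ∈ E(G2) ✓
All 46 edges of G1 map to edges of G2, and |E(G1)| = |E(G2)| = 46, so φ is a bijection on edges as well as vertices. Hence G1 ≅ G2.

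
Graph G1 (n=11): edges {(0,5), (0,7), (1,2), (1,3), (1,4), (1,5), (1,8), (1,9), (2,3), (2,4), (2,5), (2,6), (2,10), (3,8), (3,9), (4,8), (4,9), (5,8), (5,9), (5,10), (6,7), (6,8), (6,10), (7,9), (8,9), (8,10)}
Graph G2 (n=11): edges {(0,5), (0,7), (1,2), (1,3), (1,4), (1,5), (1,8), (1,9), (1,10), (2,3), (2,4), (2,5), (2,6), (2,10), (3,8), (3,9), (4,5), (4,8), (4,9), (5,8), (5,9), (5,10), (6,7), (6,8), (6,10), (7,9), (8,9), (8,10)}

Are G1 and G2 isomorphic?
No, not isomorphic

The graphs are NOT isomorphic.

Counting edges: G1 has 26 edge(s); G2 has 28 edge(s).
Edge count is an isomorphism invariant (a bijection on vertices induces a bijection on edges), so differing edge counts rule out isomorphism.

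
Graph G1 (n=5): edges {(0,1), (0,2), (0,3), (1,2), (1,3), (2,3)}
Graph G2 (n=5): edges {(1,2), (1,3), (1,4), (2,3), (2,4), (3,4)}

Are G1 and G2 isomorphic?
Yes, isomorphic

The graphs are isomorphic.
One valid mapping φ: V(G1) → V(G2): 0→2, 1→1, 2→3, 3→4, 4→0

Verify φ preserves adjacency — for each edge of G1, its image is an edge of G2:
  (0,1) → (φ(0),φ(1)) = (1,2) ∈ E(G2) ✓
  (0,2) → (φ(0),φ(2)) = (2,3) ∈ E(G2) ✓
  (0,3) → (φ(0),φ(3)) = (2,4) ∈ E(G2) ✓
  (1,2) → (φ(1),φ(2)) = (1,3) ∈ E(G2) ✓
  (1,3) → (φ(1),φ(3)) = (1,4) ∈ E(G2) ✓
  (2,3) → (φ(2),φ(3)) = (3,4) ∈ E(G2) ✓
All 6 edges of G1 map to edges of G2, and |E(G1)| = |E(G2)| = 6, so φ is a bijection on edges as well as vertices. Hence G1 ≅ G2.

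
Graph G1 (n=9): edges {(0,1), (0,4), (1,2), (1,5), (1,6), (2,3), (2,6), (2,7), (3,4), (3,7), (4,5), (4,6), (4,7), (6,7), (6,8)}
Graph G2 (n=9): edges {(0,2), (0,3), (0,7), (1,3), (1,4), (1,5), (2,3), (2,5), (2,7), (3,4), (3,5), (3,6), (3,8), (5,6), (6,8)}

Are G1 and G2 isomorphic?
No, not isomorphic

The graphs are NOT isomorphic.

Counting triangles (3-cliques): G1 has 5, G2 has 7.
Triangle count is an isomorphism invariant, so differing triangle counts rule out isomorphism.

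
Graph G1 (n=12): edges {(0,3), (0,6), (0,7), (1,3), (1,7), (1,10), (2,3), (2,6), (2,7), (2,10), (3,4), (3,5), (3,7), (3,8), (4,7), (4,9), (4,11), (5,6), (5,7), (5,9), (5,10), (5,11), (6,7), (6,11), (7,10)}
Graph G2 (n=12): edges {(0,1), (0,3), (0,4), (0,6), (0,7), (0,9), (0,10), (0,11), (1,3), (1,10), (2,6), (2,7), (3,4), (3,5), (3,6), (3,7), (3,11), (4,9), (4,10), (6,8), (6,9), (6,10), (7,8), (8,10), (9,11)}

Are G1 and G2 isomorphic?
Yes, isomorphic

The graphs are isomorphic.
One valid mapping φ: V(G1) → V(G2): 0→1, 1→11, 2→4, 3→3, 4→7, 5→6, 6→10, 7→0, 8→5, 9→2, 10→9, 11→8

Verify φ preserves adjacency — for each edge of G1, its image is an edge of G2:
  (0,3) → (φ(0),φ(3)) = (1,3) ∈ E(G2) ✓
  (0,6) → (φ(0),φ(6)) = (1,10) ∈ E(G2) ✓
  (0,7) → (φ(0),φ(7)) = (0,1) ∈ E(G2) ✓
  (1,3) → (φ(1),φ(3)) = (3,11) ∈ E(G2) ✓
  (1,7) → (φ(1),φ(7)) = (0,11) ∈ E(G2) ✓
  (1,10) → (φ(1),φ(10)) = (9,11) ∈ E(G2) ✓
  (2,3) → (φ(2),φ(3)) = (3,4) ∈ E(G2) ✓
  (2,6) → (φ(2),φ(6)) = (4,10) ∈ E(G2) ✓
  (2,7) → (φ(2),φ(7)) = (0,4) ∈ E(G2) ✓
  (2,10) → (φ(2),φ(10)) = (4,9) ∈ E(G2) ✓
  (3,4) → (φ(3),φ(4)) = (3,7) ∈ E(G2) ✓
  (3,5) → (φ(3),φ(5)) = (3,6) ∈ E(G2) ✓
  (3,7) → (φ(3),φ(7)) = (0,3) ∈ E(G2) ✓
  (3,8) → (φ(3),φ(8)) = (3,5) ∈ E(G2) ✓
  (4,7) → (φ(4),φ(7)) = (0,7) ∈ E(G2) ✓
  (4,9) → (φ(4),φ(9)) = (2,7) ∈ E(G2) ✓
  (4,11) → (φ(4),φ(11)) = (7,8) ∈ E(G2) ✓
  (5,6) → (φ(5),φ(6)) = (6,10) ∈ E(G2) ✓
  (5,7) → (φ(5),φ(7)) = (0,6) ∈ E(G2) ✓
  (5,9) → (φ(5),φ(9)) = (2,6) ∈ E(G2) ✓
  (5,10) → (φ(5),φ(10)) = (6,9) ∈ E(G2) ✓
  (5,11) → (φ(5),φ(11)) = (6,8) ∈ E(G2) ✓
  (6,7) → (φ(6),φ(7)) = (0,10) ∈ E(G2) ✓
  (6,11) → (φ(6),φ(11)) = (8,10) ∈ E(G2) ✓
  (7,10) → (φ(7),φ(10)) = (0,9) ∈ E(G2) ✓
All 25 edges of G1 map to edges of G2, and |E(G1)| = |E(G2)| = 25, so φ is a bijection on edges as well as vertices. Hence G1 ≅ G2.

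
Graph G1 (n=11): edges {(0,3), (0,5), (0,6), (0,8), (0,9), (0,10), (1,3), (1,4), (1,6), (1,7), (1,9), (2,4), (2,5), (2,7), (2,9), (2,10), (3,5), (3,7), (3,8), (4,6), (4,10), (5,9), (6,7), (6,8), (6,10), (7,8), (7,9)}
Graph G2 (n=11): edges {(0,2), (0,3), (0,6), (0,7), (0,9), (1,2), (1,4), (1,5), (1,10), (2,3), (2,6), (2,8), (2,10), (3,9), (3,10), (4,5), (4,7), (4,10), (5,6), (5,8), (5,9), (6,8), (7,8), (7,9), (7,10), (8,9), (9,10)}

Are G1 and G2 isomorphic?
Yes, isomorphic

The graphs are isomorphic.
One valid mapping φ: V(G1) → V(G2): 0→2, 1→7, 2→5, 3→0, 4→4, 5→6, 6→10, 7→9, 8→3, 9→8, 10→1

Verify φ preserves adjacency — for each edge of G1, its image is an edge of G2:
  (0,3) → (φ(0),φ(3)) = (0,2) ∈ E(G2) ✓
  (0,5) → (φ(0),φ(5)) = (2,6) ∈ E(G2) ✓
  (0,6) → (φ(0),φ(6)) = (2,10) ∈ E(G2) ✓
  (0,8) → (φ(0),φ(8)) = (2,3) ∈ E(G2) ✓
  (0,9) → (φ(0),φ(9)) = (2,8) ∈ E(G2) ✓
  (0,10) → (φ(0),φ(10)) = (1,2) ∈ E(G2) ✓
  (1,3) → (φ(1),φ(3)) = (0,7) ∈ E(G2) ✓
  (1,4) → (φ(1),φ(4)) = (4,7) ∈ E(G2) ✓
  (1,6) → (φ(1),φ(6)) = (7,10) ∈ E(G2) ✓
  (1,7) → (φ(1),φ(7)) = (7,9) ∈ E(G2) ✓
  (1,9) → (φ(1),φ(9)) = (7,8) ∈ E(G2) ✓
  (2,4) → (φ(2),φ(4)) = (4,5) ∈ E(G2) ✓
  (2,5) → (φ(2),φ(5)) = (5,6) ∈ E(G2) ✓
  (2,7) → (φ(2),φ(7)) = (5,9) ∈ E(G2) ✓
  (2,9) → (φ(2),φ(9)) = (5,8) ∈ E(G2) ✓
  (2,10) → (φ(2),φ(10)) = (1,5) ∈ E(G2) ✓
  (3,5) → (φ(3),φ(5)) = (0,6) ∈ E(G2) ✓
  (3,7) → (φ(3),φ(7)) = (0,9) ∈ E(G2) ✓
  (3,8) → (φ(3),φ(8)) = (0,3) ∈ E(G2) ✓
  (4,6) → (φ(4),φ(6)) = (4,10) ∈ E(G2) ✓
  (4,10) → (φ(4),φ(10)) = (1,4) ∈ E(G2) ✓
  (5,9) → (φ(5),φ(9)) = (6,8) ∈ E(G2) ✓
  (6,7) → (φ(6),φ(7)) = (9,10) ∈ E(G2) ✓
  (6,8) → (φ(6),φ(8)) = (3,10) ∈ E(G2) ✓
  (6,10) → (φ(6),φ(10)) = (1,10) ∈ E(G2) ✓
  (7,8) → (φ(7),φ(8)) = (3,9) ∈ E(G2) ✓
  (7,9) → (φ(7),φ(9)) = (8,9) ∈ E(G2) ✓
All 27 edges of G1 map to edges of G2, and |E(G1)| = |E(G2)| = 27, so φ is a bijection on edges as well as vertices. Hence G1 ≅ G2.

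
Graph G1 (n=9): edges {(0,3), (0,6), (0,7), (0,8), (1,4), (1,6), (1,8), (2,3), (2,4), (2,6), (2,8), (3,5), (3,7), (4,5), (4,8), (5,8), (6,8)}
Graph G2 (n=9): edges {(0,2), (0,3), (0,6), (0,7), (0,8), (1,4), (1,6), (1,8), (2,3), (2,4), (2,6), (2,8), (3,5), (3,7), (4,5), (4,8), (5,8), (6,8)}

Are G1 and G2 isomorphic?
No, not isomorphic

The graphs are NOT isomorphic.

Counting edges: G1 has 17 edge(s); G2 has 18 edge(s).
Edge count is an isomorphism invariant (a bijection on vertices induces a bijection on edges), so differing edge counts rule out isomorphism.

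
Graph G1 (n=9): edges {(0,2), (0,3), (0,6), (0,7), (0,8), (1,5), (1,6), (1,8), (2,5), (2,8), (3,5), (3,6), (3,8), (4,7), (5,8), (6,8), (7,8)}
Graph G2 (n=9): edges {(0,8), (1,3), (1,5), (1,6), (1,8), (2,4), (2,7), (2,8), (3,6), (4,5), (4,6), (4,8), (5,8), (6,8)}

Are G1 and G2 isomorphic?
No, not isomorphic

The graphs are NOT isomorphic.

Degrees in G1: deg(0)=5, deg(1)=3, deg(2)=3, deg(3)=4, deg(4)=1, deg(5)=4, deg(6)=4, deg(7)=3, deg(8)=7.
Sorted degree sequence of G1: [7, 5, 4, 4, 4, 3, 3, 3, 1].
Degrees in G2: deg(0)=1, deg(1)=4, deg(2)=3, deg(3)=2, deg(4)=4, deg(5)=3, deg(6)=4, deg(7)=1, deg(8)=6.
Sorted degree sequence of G2: [6, 4, 4, 4, 3, 3, 2, 1, 1].
The (sorted) degree sequence is an isomorphism invariant, so since G1 and G2 have different degree sequences they cannot be isomorphic.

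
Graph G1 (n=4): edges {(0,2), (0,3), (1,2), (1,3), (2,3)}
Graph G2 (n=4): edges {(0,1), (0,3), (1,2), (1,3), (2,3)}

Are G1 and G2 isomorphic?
Yes, isomorphic

The graphs are isomorphic.
One valid mapping φ: V(G1) → V(G2): 0→0, 1→2, 2→3, 3→1

Verify φ preserves adjacency — for each edge of G1, its image is an edge of G2:
  (0,2) → (φ(0),φ(2)) = (0,3) ∈ E(G2) ✓
  (0,3) → (φ(0),φ(3)) = (0,1) ∈ E(G2) ✓
  (1,2) → (φ(1),φ(2)) = (2,3) ∈ E(G2) ✓
  (1,3) → (φ(1),φ(3)) = (1,2) ∈ E(G2) ✓
  (2,3) → (φ(2),φ(3)) = (1,3) ∈ E(G2) ✓
All 5 edges of G1 map to edges of G2, and |E(G1)| = |E(G2)| = 5, so φ is a bijection on edges as well as vertices. Hence G1 ≅ G2.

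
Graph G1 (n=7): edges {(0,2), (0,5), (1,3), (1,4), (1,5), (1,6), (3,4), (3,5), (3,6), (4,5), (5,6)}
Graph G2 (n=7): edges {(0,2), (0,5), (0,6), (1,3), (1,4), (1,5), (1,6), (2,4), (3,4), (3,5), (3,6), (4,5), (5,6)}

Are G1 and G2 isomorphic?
No, not isomorphic

The graphs are NOT isomorphic.

Counting edges: G1 has 11 edge(s); G2 has 13 edge(s).
Edge count is an isomorphism invariant (a bijection on vertices induces a bijection on edges), so differing edge counts rule out isomorphism.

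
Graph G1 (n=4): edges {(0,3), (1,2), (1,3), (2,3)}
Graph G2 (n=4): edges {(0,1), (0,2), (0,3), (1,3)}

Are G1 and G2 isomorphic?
Yes, isomorphic

The graphs are isomorphic.
One valid mapping φ: V(G1) → V(G2): 0→2, 1→1, 2→3, 3→0

Verify φ preserves adjacency — for each edge of G1, its image is an edge of G2:
  (0,3) → (φ(0),φ(3)) = (0,2) ∈ E(G2) ✓
  (1,2) → (φ(1),φ(2)) = (1,3) ∈ E(G2) ✓
  (1,3) → (φ(1),φ(3)) = (0,1) ∈ E(G2) ✓
  (2,3) → (φ(2),φ(3)) = (0,3) ∈ E(G2) ✓
All 4 edges of G1 map to edges of G2, and |E(G1)| = |E(G2)| = 4, so φ is a bijection on edges as well as vertices. Hence G1 ≅ G2.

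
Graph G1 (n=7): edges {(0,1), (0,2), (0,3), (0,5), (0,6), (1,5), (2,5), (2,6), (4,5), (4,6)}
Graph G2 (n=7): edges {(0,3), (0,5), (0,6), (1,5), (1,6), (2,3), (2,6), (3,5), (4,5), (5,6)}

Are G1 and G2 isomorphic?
Yes, isomorphic

The graphs are isomorphic.
One valid mapping φ: V(G1) → V(G2): 0→5, 1→1, 2→0, 3→4, 4→2, 5→6, 6→3

Verify φ preserves adjacency — for each edge of G1, its image is an edge of G2:
  (0,1) → (φ(0),φ(1)) = (1,5) ∈ E(G2) ✓
  (0,2) → (φ(0),φ(2)) = (0,5) ∈ E(G2) ✓
  (0,3) → (φ(0),φ(3)) = (4,5) ∈ E(G2) ✓
  (0,5) → (φ(0),φ(5)) = (5,6) ∈ E(G2) ✓
  (0,6) → (φ(0),φ(6)) = (3,5) ∈ E(G2) ✓
  (1,5) → (φ(1),φ(5)) = (1,6) ∈ E(G2) ✓
  (2,5) → (φ(2),φ(5)) = (0,6) ∈ E(G2) ✓
  (2,6) → (φ(2),φ(6)) = (0,3) ∈ E(G2) ✓
  (4,5) → (φ(4),φ(5)) = (2,6) ∈ E(G2) ✓
  (4,6) → (φ(4),φ(6)) = (2,3) ∈ E(G2) ✓
All 10 edges of G1 map to edges of G2, and |E(G1)| = |E(G2)| = 10, so φ is a bijection on edges as well as vertices. Hence G1 ≅ G2.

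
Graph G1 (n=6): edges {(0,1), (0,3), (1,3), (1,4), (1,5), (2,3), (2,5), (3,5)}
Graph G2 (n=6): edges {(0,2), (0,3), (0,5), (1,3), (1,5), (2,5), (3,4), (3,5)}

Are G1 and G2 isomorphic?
Yes, isomorphic

The graphs are isomorphic.
One valid mapping φ: V(G1) → V(G2): 0→1, 1→3, 2→2, 3→5, 4→4, 5→0

Verify φ preserves adjacency — for each edge of G1, its image is an edge of G2:
  (0,1) → (φ(0),φ(1)) = (1,3) ∈ E(G2) ✓
  (0,3) → (φ(0),φ(3)) = (1,5) ∈ E(G2) ✓
  (1,3) → (φ(1),φ(3)) = (3,5) ∈ E(G2) ✓
  (1,4) → (φ(1),φ(4)) = (3,4) ∈ E(G2) ✓
  (1,5) → (φ(1),φ(5)) = (0,3) ∈ E(G2) ✓
  (2,3) → (φ(2),φ(3)) = (2,5) ∈ E(G2) ✓
  (2,5) → (φ(2),φ(5)) = (0,2) ∈ E(G2) ✓
  (3,5) → (φ(3),φ(5)) = (0,5) ∈ E(G2) ✓
All 8 edges of G1 map to edges of G2, and |E(G1)| = |E(G2)| = 8, so φ is a bijection on edges as well as vertices. Hence G1 ≅ G2.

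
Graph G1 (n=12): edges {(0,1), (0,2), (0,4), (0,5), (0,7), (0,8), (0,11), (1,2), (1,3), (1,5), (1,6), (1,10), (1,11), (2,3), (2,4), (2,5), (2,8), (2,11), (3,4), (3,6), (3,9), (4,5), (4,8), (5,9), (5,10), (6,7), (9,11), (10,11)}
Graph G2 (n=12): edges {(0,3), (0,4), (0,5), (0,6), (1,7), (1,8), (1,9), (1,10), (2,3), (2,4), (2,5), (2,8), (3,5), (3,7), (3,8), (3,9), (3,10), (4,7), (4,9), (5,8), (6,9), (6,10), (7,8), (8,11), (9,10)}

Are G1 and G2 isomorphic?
No, not isomorphic

The graphs are NOT isomorphic.

Counting triangles (3-cliques): G1 has 18, G2 has 10.
Triangle count is an isomorphism invariant, so differing triangle counts rule out isomorphism.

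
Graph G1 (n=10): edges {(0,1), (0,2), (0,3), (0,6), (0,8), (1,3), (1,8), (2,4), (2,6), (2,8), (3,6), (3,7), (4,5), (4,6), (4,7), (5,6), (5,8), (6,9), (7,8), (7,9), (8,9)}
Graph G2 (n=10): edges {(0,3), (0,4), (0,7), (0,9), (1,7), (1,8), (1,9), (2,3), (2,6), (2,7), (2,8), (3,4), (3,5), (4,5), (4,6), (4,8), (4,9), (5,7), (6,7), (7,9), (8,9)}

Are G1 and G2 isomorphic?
Yes, isomorphic

The graphs are isomorphic.
One valid mapping φ: V(G1) → V(G2): 0→9, 1→1, 2→0, 3→8, 4→3, 5→5, 6→4, 7→2, 8→7, 9→6

Verify φ preserves adjacency — for each edge of G1, its image is an edge of G2:
  (0,1) → (φ(0),φ(1)) = (1,9) ∈ E(G2) ✓
  (0,2) → (φ(0),φ(2)) = (0,9) ∈ E(G2) ✓
  (0,3) → (φ(0),φ(3)) = (8,9) ∈ E(G2) ✓
  (0,6) → (φ(0),φ(6)) = (4,9) ∈ E(G2) ✓
  (0,8) → (φ(0),φ(8)) = (7,9) ∈ E(G2) ✓
  (1,3) → (φ(1),φ(3)) = (1,8) ∈ E(G2) ✓
  (1,8) → (φ(1),φ(8)) = (1,7) ∈ E(G2) ✓
  (2,4) → (φ(2),φ(4)) = (0,3) ∈ E(G2) ✓
  (2,6) → (φ(2),φ(6)) = (0,4) ∈ E(G2) ✓
  (2,8) → (φ(2),φ(8)) = (0,7) ∈ E(G2) ✓
  (3,6) → (φ(3),φ(6)) = (4,8) ∈ E(G2) ✓
  (3,7) → (φ(3),φ(7)) = (2,8) ∈ E(G2) ✓
  (4,5) → (φ(4),φ(5)) = (3,5) ∈ E(G2) ✓
  (4,6) → (φ(4),φ(6)) = (3,4) ∈ E(G2) ✓
  (4,7) → (φ(4),φ(7)) = (2,3) ∈ E(G2) ✓
  (5,6) → (φ(5),φ(6)) = (4,5) ∈ E(G2) ✓
  (5,8) → (φ(5),φ(8)) = (5,7) ∈ E(G2) ✓
  (6,9) → (φ(6),φ(9)) = (4,6) ∈ E(G2) ✓
  (7,8) → (φ(7),φ(8)) = (2,7) ∈ E(G2) ✓
  (7,9) → (φ(7),φ(9)) = (2,6) ∈ E(G2) ✓
  (8,9) → (φ(8),φ(9)) = (6,7) ∈ E(G2) ✓
All 21 edges of G1 map to edges of G2, and |E(G1)| = |E(G2)| = 21, so φ is a bijection on edges as well as vertices. Hence G1 ≅ G2.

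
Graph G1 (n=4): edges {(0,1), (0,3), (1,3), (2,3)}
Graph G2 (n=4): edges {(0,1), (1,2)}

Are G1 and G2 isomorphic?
No, not isomorphic

The graphs are NOT isomorphic.

Connected components of G1: 1 component(s) with vertex sets [[0, 1, 2, 3]], sizes [4].
Connected components of G2: 2 component(s) with vertex sets [[3], [0, 1, 2]], sizes [1, 3].
The number of connected components (and the multiset of component sizes) is an isomorphism invariant — an isomorphism maps each component of G1 bijectively onto a component of G2. Since G1 has 1 component(s) and G2 has 2, they cannot be isomorphic.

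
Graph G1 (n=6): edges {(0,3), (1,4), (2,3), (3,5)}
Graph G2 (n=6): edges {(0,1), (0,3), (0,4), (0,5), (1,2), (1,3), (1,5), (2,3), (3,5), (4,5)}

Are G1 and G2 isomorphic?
No, not isomorphic

The graphs are NOT isomorphic.

Counting triangles (3-cliques): G1 has 0, G2 has 6.
Triangle count is an isomorphism invariant, so differing triangle counts rule out isomorphism.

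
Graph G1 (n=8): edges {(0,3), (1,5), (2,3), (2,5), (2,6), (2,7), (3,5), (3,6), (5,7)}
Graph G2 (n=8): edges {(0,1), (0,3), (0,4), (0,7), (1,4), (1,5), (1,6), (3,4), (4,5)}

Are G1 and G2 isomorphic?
Yes, isomorphic

The graphs are isomorphic.
One valid mapping φ: V(G1) → V(G2): 0→7, 1→6, 2→4, 3→0, 4→2, 5→1, 6→3, 7→5

Verify φ preserves adjacency — for each edge of G1, its image is an edge of G2:
  (0,3) → (φ(0),φ(3)) = (0,7) ∈ E(G2) ✓
  (1,5) → (φ(1),φ(5)) = (1,6) ∈ E(G2) ✓
  (2,3) → (φ(2),φ(3)) = (0,4) ∈ E(G2) ✓
  (2,5) → (φ(2),φ(5)) = (1,4) ∈ E(G2) ✓
  (2,6) → (φ(2),φ(6)) = (3,4) ∈ E(G2) ✓
  (2,7) → (φ(2),φ(7)) = (4,5) ∈ E(G2) ✓
  (3,5) → (φ(3),φ(5)) = (0,1) ∈ E(G2) ✓
  (3,6) → (φ(3),φ(6)) = (0,3) ∈ E(G2) ✓
  (5,7) → (φ(5),φ(7)) = (1,5) ∈ E(G2) ✓
All 9 edges of G1 map to edges of G2, and |E(G1)| = |E(G2)| = 9, so φ is a bijection on edges as well as vertices. Hence G1 ≅ G2.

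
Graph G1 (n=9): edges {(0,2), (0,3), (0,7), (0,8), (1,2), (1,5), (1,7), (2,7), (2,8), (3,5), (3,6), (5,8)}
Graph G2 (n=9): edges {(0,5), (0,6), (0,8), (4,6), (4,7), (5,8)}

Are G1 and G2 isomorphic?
No, not isomorphic

The graphs are NOT isomorphic.

Connected components of G1: 2 component(s) with vertex sets [[4], [0, 1, 2, 3, 5, 6, 7, 8]], sizes [1, 8].
Connected components of G2: 4 component(s) with vertex sets [[1], [2], [3], [0, 4, 5, 6, 7, 8]], sizes [1, 1, 1, 6].
The number of connected components (and the multiset of component sizes) is an isomorphism invariant — an isomorphism maps each component of G1 bijectively onto a component of G2. Since G1 has 2 component(s) and G2 has 4, they cannot be isomorphic.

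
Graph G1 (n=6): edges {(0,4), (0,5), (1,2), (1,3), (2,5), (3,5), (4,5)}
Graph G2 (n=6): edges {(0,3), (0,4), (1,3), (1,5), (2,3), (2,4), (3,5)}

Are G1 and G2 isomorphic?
Yes, isomorphic

The graphs are isomorphic.
One valid mapping φ: V(G1) → V(G2): 0→5, 1→4, 2→2, 3→0, 4→1, 5→3

Verify φ preserves adjacency — for each edge of G1, its image is an edge of G2:
  (0,4) → (φ(0),φ(4)) = (1,5) ∈ E(G2) ✓
  (0,5) → (φ(0),φ(5)) = (3,5) ∈ E(G2) ✓
  (1,2) → (φ(1),φ(2)) = (2,4) ∈ E(G2) ✓
  (1,3) → (φ(1),φ(3)) = (0,4) ∈ E(G2) ✓
  (2,5) → (φ(2),φ(5)) = (2,3) ∈ E(G2) ✓
  (3,5) → (φ(3),φ(5)) = (0,3) ∈ E(G2) ✓
  (4,5) → (φ(4),φ(5)) = (1,3) ∈ E(G2) ✓
All 7 edges of G1 map to edges of G2, and |E(G1)| = |E(G2)| = 7, so φ is a bijection on edges as well as vertices. Hence G1 ≅ G2.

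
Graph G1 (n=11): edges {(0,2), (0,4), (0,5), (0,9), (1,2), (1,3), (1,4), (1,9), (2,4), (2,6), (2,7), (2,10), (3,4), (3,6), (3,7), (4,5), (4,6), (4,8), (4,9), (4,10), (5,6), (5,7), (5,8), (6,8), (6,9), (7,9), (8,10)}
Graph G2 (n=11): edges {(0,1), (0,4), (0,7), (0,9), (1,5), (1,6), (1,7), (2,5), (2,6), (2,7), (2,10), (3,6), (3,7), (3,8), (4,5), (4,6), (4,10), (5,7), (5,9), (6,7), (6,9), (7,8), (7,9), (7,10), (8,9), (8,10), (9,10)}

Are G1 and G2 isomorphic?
Yes, isomorphic

The graphs are isomorphic.
One valid mapping φ: V(G1) → V(G2): 0→2, 1→1, 2→6, 3→0, 4→7, 5→10, 6→9, 7→4, 8→8, 9→5, 10→3

Verify φ preserves adjacency — for each edge of G1, its image is an edge of G2:
  (0,2) → (φ(0),φ(2)) = (2,6) ∈ E(G2) ✓
  (0,4) → (φ(0),φ(4)) = (2,7) ∈ E(G2) ✓
  (0,5) → (φ(0),φ(5)) = (2,10) ∈ E(G2) ✓
  (0,9) → (φ(0),φ(9)) = (2,5) ∈ E(G2) ✓
  (1,2) → (φ(1),φ(2)) = (1,6) ∈ E(G2) ✓
  (1,3) → (φ(1),φ(3)) = (0,1) ∈ E(G2) ✓
  (1,4) → (φ(1),φ(4)) = (1,7) ∈ E(G2) ✓
  (1,9) → (φ(1),φ(9)) = (1,5) ∈ E(G2) ✓
  (2,4) → (φ(2),φ(4)) = (6,7) ∈ E(G2) ✓
  (2,6) → (φ(2),φ(6)) = (6,9) ∈ E(G2) ✓
  (2,7) → (φ(2),φ(7)) = (4,6) ∈ E(G2) ✓
  (2,10) → (φ(2),φ(10)) = (3,6) ∈ E(G2) ✓
  (3,4) → (φ(3),φ(4)) = (0,7) ∈ E(G2) ✓
  (3,6) → (φ(3),φ(6)) = (0,9) ∈ E(G2) ✓
  (3,7) → (φ(3),φ(7)) = (0,4) ∈ E(G2) ✓
  (4,5) → (φ(4),φ(5)) = (7,10) ∈ E(G2) ✓
  (4,6) → (φ(4),φ(6)) = (7,9) ∈ E(G2) ✓
  (4,8) → (φ(4),φ(8)) = (7,8) ∈ E(G2) ✓
  (4,9) → (φ(4),φ(9)) = (5,7) ∈ E(G2) ✓
  (4,10) → (φ(4),φ(10)) = (3,7) ∈ E(G2) ✓
  (5,6) → (φ(5),φ(6)) = (9,10) ∈ E(G2) ✓
  (5,7) → (φ(5),φ(7)) = (4,10) ∈ E(G2) ✓
  (5,8) → (φ(5),φ(8)) = (8,10) ∈ E(G2) ✓
  (6,8) → (φ(6),φ(8)) = (8,9) ∈ E(G2) ✓
  (6,9) → (φ(6),φ(9)) = (5,9) ∈ E(G2) ✓
  (7,9) → (φ(7),φ(9)) = (4,5) ∈ E(G2) ✓
  (8,10) → (φ(8),φ(10)) = (3,8) ∈ E(G2) ✓
All 27 edges of G1 map to edges of G2, and |E(G1)| = |E(G2)| = 27, so φ is a bijection on edges as well as vertices. Hence G1 ≅ G2.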